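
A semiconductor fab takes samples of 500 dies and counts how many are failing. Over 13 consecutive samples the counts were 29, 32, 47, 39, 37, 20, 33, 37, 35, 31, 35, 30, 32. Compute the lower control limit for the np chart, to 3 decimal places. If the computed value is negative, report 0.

p̄ = Σdᵢ / (k·n) = 437 / (13 × 500) = 0.06723
LCL = np̄ − 3·√(np̄(1−p̄)) = 33.6154 − 3 × 5.5996 = 16.8166

16.817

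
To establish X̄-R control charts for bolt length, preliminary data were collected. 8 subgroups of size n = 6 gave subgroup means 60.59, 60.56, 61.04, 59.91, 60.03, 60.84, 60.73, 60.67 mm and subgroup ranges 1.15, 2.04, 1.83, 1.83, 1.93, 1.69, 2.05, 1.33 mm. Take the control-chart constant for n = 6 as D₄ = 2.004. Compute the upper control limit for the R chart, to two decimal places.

3.47

R̄ = (1.15 + 2.04 + 1.83 + 1.83 + 1.93 + 1.69 + 2.05 + 1.33) / 8 = 13.8500 / 8 = 1.7312
UCL_R = D₄·R̄ = 2.004 × 1.7312 = 3.4694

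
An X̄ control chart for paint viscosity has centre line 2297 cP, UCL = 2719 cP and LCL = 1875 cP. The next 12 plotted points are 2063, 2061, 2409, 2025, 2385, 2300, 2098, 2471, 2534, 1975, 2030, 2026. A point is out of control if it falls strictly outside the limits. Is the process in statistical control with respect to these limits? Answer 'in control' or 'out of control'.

All 12 points lie within [1875, 2719].

in control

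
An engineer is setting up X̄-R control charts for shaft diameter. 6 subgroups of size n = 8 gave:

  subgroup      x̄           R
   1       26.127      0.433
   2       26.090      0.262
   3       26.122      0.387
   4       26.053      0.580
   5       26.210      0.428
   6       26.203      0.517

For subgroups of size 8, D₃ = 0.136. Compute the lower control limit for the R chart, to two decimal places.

R̄ = (0.433 + 0.262 + 0.387 + 0.580 + 0.428 + 0.517) / 6 = 2.6070 / 6 = 0.4345
LCL_R = D₃·R̄ = 0.136 × 0.4345 = 0.0591

0.06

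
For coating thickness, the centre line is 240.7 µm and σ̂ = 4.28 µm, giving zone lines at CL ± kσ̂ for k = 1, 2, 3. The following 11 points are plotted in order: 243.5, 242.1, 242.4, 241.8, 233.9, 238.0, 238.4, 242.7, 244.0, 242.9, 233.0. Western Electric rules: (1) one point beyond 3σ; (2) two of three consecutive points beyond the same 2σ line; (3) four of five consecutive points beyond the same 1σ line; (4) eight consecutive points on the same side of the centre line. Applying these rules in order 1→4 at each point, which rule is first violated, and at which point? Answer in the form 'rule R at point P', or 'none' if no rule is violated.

none

Zone of each point (C = within 1σ̂, B = 1σ̂–2σ̂, A = 2σ̂–3σ̂, * = beyond 3σ̂; sign = side of CL): 1:+C, 2:+C, 3:+C, 4:+C, 5:-B, 6:-C, 7:-C, 8:+C, 9:+C, 10:+C, 11:-B
No rule fires across all 11 points.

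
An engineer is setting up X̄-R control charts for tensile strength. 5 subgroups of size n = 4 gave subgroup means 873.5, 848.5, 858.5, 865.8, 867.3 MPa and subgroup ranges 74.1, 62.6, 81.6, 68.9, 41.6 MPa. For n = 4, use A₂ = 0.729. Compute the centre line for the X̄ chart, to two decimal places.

X̄̄ = (873.5 + 848.5 + 858.5 + 865.8 + 867.3) / 5 = 4313.6000 / 5 = 862.7200
CL = X̄̄ = 862.7200

862.72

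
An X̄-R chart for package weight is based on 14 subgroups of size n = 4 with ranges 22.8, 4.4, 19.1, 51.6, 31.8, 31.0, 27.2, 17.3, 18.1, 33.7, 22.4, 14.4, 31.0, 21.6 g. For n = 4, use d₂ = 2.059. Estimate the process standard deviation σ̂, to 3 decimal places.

R̄ = (22.8 + 4.4 + 19.1 + 51.6 + 31.8 + 31.0 + 27.2 + 17.3 + 18.1 + 33.7 + 22.4 + 14.4 + 31.0 + 21.6) / 14 = 24.7429
σ̂ = R̄ / d₂ = 24.7429 / 2.059 = 12.0169

12.017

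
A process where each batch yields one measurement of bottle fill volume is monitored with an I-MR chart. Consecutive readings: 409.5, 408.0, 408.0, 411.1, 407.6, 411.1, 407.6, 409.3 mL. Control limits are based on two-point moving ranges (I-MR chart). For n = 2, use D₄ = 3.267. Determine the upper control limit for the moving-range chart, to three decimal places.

7.841

Moving ranges: 1.5, 0.0, 3.1, 3.5, 3.5, 3.5, 1.7; M̄R̄ = 16.8000 / 7 = 2.4000
UCL_MR = D₄·M̄R̄ = 3.267 × 2.4000 = 7.8408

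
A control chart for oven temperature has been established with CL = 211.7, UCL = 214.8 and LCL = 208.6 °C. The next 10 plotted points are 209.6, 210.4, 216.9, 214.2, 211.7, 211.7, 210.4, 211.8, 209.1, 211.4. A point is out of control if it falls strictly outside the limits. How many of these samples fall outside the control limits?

1

Compare each point to [208.6, 214.8]: sample 3 = 216.9 > UCL.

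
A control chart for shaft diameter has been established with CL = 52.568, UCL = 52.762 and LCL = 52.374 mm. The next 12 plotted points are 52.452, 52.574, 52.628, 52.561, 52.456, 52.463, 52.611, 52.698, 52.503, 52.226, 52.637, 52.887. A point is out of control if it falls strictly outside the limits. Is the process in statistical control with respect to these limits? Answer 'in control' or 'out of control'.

out of control

Compare each point to [52.374, 52.762]: sample 10 = 52.226 < LCL; sample 12 = 52.887 > UCL.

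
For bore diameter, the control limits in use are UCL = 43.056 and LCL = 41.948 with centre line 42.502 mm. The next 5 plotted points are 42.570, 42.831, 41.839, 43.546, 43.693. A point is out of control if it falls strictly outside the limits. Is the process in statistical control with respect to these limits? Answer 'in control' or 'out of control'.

out of control

Compare each point to [41.948, 43.056]: sample 3 = 41.839 < LCL; sample 4 = 43.546 > UCL; sample 5 = 43.693 > UCL.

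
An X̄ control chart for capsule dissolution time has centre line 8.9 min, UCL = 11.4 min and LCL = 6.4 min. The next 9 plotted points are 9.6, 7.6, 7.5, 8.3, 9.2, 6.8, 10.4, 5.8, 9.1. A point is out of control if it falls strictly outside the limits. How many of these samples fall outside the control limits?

Compare each point to [6.4, 11.4]: sample 8 = 5.8 < LCL.

1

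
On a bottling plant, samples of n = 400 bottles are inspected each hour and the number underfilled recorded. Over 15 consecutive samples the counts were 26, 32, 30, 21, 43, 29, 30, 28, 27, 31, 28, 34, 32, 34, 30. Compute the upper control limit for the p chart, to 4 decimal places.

0.1155

p̄ = Σdᵢ / (k·n) = 455 / (15 × 400) = 0.07583
UCL = p̄ + 3·√(p̄(1−p̄)/n) = 0.07583 + 3 × √(0.07583×0.92417/400) = 0.07583 + 3 × 0.01324 = 0.11554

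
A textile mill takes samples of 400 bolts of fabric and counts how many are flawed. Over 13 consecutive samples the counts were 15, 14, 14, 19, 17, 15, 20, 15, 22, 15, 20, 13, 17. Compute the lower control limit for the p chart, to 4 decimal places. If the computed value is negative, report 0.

0.0116

p̄ = Σdᵢ / (k·n) = 216 / (13 × 400) = 0.04154
LCL = p̄ − 3·√(p̄(1−p̄)/n) = 0.04154 − 3 × 0.00998 = 0.01161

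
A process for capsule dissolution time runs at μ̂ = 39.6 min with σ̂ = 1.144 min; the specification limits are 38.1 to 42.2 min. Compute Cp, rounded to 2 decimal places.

Cp = (USL − LSL) / (6σ̂) = (42.2 − 38.1) / (6 × 1.144) = 4.1000 / 6.8640 = 0.5973

0.60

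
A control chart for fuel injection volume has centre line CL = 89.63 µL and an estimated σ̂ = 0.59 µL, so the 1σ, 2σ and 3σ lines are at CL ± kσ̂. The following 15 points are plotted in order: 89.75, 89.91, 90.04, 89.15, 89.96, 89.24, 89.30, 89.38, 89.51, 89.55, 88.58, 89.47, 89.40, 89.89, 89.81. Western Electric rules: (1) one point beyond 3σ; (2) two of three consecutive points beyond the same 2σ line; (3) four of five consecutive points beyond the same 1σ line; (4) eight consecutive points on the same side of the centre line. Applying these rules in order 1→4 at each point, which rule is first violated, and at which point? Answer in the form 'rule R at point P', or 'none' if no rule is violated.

rule 4 at point 13

Zone of each point (C = within 1σ̂, B = 1σ̂–2σ̂, A = 2σ̂–3σ̂, * = beyond 3σ̂; sign = side of CL): 1:+C, 2:+C, 3:+C, 4:-C, 5:+C, 6:-C, 7:-C, 8:-C, 9:-C, 10:-C, 11:-B, 12:-C, 13:-C, 14:+C, 15:+C
Rule 4 (eight consecutive points on the same side of the centre line) is satisfied at point 13.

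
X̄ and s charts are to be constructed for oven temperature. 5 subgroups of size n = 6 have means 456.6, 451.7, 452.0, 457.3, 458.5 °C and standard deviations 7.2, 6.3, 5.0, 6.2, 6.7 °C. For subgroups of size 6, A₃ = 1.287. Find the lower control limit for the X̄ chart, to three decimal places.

X̄̄ = (456.6 + 451.7 + 452.0 + 457.3 + 458.5) / 5 = 455.2200
s̄ = (7.2 + 6.3 + 5.0 + 6.2 + 6.7) / 5 = 6.2800
LCL = X̄̄ − A₃·s̄ = 455.2200 − 1.287 × 6.2800 = 447.1376

447.138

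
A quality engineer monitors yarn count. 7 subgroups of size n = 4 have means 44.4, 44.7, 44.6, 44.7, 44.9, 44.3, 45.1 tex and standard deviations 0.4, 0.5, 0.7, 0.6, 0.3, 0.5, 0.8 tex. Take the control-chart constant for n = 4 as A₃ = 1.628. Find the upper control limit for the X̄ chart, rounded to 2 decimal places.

45.56

X̄̄ = (44.4 + 44.7 + 44.6 + 44.7 + 44.9 + 44.3 + 45.1) / 7 = 44.6714
s̄ = (0.4 + 0.5 + 0.7 + 0.6 + 0.3 + 0.5 + 0.8) / 7 = 0.5429
UCL = X̄̄ + A₃·s̄ = 44.6714 + 1.628 × 0.5429 = 45.5552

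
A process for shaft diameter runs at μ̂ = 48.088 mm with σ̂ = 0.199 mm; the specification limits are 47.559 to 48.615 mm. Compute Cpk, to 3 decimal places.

0.883

Cpu = (USL − μ̂) / (3σ̂) = (48.615 − 48.088) / (3 × 0.199) = 0.8827; Cpl = (μ̂ − LSL) / (3σ̂) = (48.088 − 47.559) / (3 × 0.199) = 0.8861; Cpk = min(Cpu, Cpl) = 0.8827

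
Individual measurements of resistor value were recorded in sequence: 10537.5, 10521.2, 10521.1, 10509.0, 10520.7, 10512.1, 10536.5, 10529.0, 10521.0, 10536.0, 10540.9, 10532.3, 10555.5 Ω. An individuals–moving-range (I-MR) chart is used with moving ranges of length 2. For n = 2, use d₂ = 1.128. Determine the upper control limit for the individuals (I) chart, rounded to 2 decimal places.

X̄ = (10537.5 + 10521.2 + 10521.1 + 10509.0 + 10520.7 + 10512.1 + 10536.5 + 10529.0 + 10521.0 + 10536.0 + 10540.9 + 10532.3 + 10555.5) / 13 = 10528.6769
Moving ranges: 16.3, 0.1, 12.1, 11.7, 8.6, 24.4, 7.5, 8.0, 15.0, 4.9, 8.6, 23.2; M̄R̄ = 140.4000 / 12 = 11.7000
UCL = X̄ + 3·M̄R̄/d₂ = 10528.6769 + 3 × 11.7000 / 1.128 = 10559.7939

10559.79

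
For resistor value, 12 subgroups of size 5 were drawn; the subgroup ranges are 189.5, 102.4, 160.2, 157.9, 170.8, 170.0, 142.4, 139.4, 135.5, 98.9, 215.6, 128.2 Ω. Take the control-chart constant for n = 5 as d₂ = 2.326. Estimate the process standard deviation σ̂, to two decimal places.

64.88

R̄ = (189.5 + 102.4 + 160.2 + 157.9 + 170.8 + 170.0 + 142.4 + 139.4 + 135.5 + 98.9 + 215.6 + 128.2) / 12 = 150.9000
σ̂ = R̄ / d₂ = 150.9000 / 2.326 = 64.8753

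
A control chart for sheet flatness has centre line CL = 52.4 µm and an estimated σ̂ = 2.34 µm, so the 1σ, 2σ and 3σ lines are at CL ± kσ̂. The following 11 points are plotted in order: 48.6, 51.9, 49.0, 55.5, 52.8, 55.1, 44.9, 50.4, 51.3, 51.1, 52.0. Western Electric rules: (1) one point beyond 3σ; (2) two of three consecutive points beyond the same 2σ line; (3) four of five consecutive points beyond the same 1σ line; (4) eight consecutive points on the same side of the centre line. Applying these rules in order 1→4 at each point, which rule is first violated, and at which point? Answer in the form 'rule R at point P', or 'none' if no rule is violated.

Zone of each point (C = within 1σ̂, B = 1σ̂–2σ̂, A = 2σ̂–3σ̂, * = beyond 3σ̂; sign = side of CL): 1:-B, 2:-C, 3:-B, 4:+B, 5:+C, 6:+B, 7:-*, 8:-C, 9:-C, 10:-C, 11:-C
Rule 1 (one point beyond the 3σ limits) is satisfied at point 7.

rule 1 at point 7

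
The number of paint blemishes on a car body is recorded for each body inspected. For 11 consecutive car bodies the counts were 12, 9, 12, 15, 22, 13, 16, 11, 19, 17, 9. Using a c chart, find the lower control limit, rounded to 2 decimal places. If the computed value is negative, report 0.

c̄ = (12 + 9 + 12 + 15 + 22 + 13 + 16 + 11 + 19 + 17 + 9) / 11 = 155 / 11 = 14.0909
LCL = c̄ − 3√c̄ = 14.0909 − 3 × 3.7538 = 2.8296

2.83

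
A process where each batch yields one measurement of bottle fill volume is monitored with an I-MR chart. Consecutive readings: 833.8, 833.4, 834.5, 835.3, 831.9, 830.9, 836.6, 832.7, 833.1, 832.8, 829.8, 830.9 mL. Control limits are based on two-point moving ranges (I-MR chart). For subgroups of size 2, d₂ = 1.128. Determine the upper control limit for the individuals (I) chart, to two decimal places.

838.08

X̄ = (833.8 + 833.4 + 834.5 + 835.3 + 831.9 + 830.9 + 836.6 + 832.7 + 833.1 + 832.8 + 829.8 + 830.9) / 12 = 832.9750
Moving ranges: 0.4, 1.1, 0.8, 3.4, 1.0, 5.7, 3.9, 0.4, 0.3, 3.0, 1.1; M̄R̄ = 21.1000 / 11 = 1.9182
UCL = X̄ + 3·M̄R̄/d₂ = 832.9750 + 3 × 1.9182 / 1.128 = 838.0765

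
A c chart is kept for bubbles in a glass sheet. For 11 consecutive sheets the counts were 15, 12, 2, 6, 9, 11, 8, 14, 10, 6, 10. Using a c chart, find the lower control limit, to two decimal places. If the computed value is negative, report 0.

0.18

c̄ = (15 + 12 + 2 + 6 + 9 + 11 + 8 + 14 + 10 + 6 + 10) / 11 = 103 / 11 = 9.3636
LCL = c̄ − 3√c̄ = 9.3636 − 3 × 3.0600 = 0.1836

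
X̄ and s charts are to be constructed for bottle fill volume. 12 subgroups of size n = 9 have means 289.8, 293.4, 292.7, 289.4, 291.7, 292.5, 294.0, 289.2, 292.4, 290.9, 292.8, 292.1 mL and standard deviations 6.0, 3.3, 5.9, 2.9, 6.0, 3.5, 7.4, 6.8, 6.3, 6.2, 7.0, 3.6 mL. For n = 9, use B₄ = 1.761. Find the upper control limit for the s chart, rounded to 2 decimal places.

9.52

s̄ = (6.0 + 3.3 + 5.9 + 2.9 + 6.0 + 3.5 + 7.4 + 6.8 + 6.3 + 6.2 + 7.0 + 3.6) / 12 = 5.4083
UCL_s = B₄·s̄ = 1.761 × 5.4083 = 9.5241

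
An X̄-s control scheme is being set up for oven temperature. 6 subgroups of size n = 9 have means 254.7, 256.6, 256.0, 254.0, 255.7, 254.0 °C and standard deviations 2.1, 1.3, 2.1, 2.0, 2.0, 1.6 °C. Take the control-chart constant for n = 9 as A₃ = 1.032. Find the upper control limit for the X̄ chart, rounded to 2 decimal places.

X̄̄ = (254.7 + 256.6 + 256.0 + 254.0 + 255.7 + 254.0) / 6 = 255.1667
s̄ = (2.1 + 1.3 + 2.1 + 2.0 + 2.0 + 1.6) / 6 = 1.8500
UCL = X̄̄ + A₃·s̄ = 255.1667 + 1.032 × 1.8500 = 257.0759

257.08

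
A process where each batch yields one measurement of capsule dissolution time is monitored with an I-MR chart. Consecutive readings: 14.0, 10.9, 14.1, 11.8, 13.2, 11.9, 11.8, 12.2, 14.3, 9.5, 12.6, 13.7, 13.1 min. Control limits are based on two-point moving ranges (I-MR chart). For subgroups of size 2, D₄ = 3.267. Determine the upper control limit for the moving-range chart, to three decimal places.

Moving ranges: 3.1, 3.2, 2.3, 1.4, 1.3, 0.1, 0.4, 2.1, 4.8, 3.1, 1.1, 0.6; M̄R̄ = 23.5000 / 12 = 1.9583
UCL_MR = D₄·M̄R̄ = 3.267 × 1.9583 = 6.3979

6.398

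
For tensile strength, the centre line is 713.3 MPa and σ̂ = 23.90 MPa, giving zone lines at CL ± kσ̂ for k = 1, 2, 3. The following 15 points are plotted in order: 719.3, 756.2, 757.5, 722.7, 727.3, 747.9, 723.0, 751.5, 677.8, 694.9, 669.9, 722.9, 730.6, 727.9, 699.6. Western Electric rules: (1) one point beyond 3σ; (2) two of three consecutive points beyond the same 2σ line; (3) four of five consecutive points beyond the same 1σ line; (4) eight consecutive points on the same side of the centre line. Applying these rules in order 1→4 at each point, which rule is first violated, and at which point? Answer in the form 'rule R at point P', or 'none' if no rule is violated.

Zone of each point (C = within 1σ̂, B = 1σ̂–2σ̂, A = 2σ̂–3σ̂, * = beyond 3σ̂; sign = side of CL): 1:+C, 2:+B, 3:+B, 4:+C, 5:+C, 6:+B, 7:+C, 8:+B, 9:-B, 10:-C, 11:-B, 12:+C, 13:+C, 14:+C, 15:-C
Rule 4 (eight consecutive points on the same side of the centre line) is satisfied at point 8.

rule 4 at point 8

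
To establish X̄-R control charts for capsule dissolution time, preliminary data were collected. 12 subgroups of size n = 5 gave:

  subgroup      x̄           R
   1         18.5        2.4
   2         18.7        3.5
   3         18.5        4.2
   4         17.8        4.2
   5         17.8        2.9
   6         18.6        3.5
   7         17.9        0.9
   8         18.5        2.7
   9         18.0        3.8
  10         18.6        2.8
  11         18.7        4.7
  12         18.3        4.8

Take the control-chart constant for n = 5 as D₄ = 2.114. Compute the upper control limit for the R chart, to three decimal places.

R̄ = (2.4 + 3.5 + 4.2 + 4.2 + 2.9 + 3.5 + 0.9 + 2.7 + 3.8 + 2.8 + 4.7 + 4.8) / 12 = 40.4000 / 12 = 3.3667
UCL_R = D₄·R̄ = 2.114 × 3.3667 = 7.1171

7.117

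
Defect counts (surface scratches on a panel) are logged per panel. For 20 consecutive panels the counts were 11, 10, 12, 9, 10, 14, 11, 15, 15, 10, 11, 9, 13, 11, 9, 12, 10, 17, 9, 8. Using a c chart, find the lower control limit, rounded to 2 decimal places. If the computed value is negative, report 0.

1.22

c̄ = (11 + 10 + 12 + 9 + 10 + 14 + 11 + 15 + 15 + 10 + 11 + 9 + 13 + 11 + 9 + 12 + 10 + 17 + 9 + 8) / 20 = 226 / 20 = 11.3000
LCL = c̄ − 3√c̄ = 11.3000 − 3 × 3.3615 = 1.2154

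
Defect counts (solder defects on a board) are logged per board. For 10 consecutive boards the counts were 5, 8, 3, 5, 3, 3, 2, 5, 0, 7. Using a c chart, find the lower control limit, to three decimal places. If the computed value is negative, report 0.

c̄ = (5 + 8 + 3 + 5 + 3 + 3 + 2 + 5 + 0 + 7) / 10 = 41 / 10 = 4.1000
LCL = c̄ − 3√c̄ = 4.1000 − 3 × 2.0248 = -1.9745 → 0 (cannot be negative)

0.000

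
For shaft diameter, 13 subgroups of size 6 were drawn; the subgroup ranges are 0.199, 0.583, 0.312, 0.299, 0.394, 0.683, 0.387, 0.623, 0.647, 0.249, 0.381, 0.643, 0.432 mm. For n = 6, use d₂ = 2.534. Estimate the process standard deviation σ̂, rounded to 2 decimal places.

R̄ = (0.199 + 0.583 + 0.312 + 0.299 + 0.394 + 0.683 + 0.387 + 0.623 + 0.647 + 0.249 + 0.381 + 0.643 + 0.432) / 13 = 0.4486
σ̂ = R̄ / d₂ = 0.4486 / 2.534 = 0.1770

0.18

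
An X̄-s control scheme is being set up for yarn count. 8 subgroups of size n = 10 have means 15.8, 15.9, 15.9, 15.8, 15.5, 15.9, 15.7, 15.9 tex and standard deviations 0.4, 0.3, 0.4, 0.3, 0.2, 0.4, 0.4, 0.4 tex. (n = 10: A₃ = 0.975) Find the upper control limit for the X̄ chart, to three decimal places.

16.141

X̄̄ = (15.8 + 15.9 + 15.9 + 15.8 + 15.5 + 15.9 + 15.7 + 15.9) / 8 = 15.8000
s̄ = (0.4 + 0.3 + 0.4 + 0.3 + 0.2 + 0.4 + 0.4 + 0.4) / 8 = 0.3500
UCL = X̄̄ + A₃·s̄ = 15.8000 + 0.975 × 0.3500 = 16.1412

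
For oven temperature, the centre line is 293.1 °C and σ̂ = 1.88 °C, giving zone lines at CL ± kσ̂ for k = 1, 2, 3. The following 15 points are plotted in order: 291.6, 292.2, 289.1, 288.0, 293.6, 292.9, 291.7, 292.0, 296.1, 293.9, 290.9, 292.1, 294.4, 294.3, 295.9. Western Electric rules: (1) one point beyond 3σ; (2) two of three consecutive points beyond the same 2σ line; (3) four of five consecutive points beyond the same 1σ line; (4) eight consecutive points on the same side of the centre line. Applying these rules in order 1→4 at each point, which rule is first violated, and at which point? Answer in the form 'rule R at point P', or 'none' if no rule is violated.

rule 2 at point 4

Zone of each point (C = within 1σ̂, B = 1σ̂–2σ̂, A = 2σ̂–3σ̂, * = beyond 3σ̂; sign = side of CL): 1:-C, 2:-C, 3:-A, 4:-A, 5:+C, 6:-C, 7:-C, 8:-C, 9:+B, 10:+C, 11:-B, 12:-C, 13:+C, 14:+C, 15:+B
Rule 2 (two of three consecutive points beyond the same 2σ limit) is satisfied at point 4.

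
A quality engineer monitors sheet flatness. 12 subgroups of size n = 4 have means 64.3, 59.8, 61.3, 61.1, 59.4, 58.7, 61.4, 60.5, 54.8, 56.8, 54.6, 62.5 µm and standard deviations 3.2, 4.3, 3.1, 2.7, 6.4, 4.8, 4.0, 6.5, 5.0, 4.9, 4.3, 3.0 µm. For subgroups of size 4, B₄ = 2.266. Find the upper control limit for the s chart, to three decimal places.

9.857

s̄ = (3.2 + 4.3 + 3.1 + 2.7 + 6.4 + 4.8 + 4.0 + 6.5 + 5.0 + 4.9 + 4.3 + 3.0) / 12 = 4.3500
UCL_s = B₄·s̄ = 2.266 × 4.3500 = 9.8571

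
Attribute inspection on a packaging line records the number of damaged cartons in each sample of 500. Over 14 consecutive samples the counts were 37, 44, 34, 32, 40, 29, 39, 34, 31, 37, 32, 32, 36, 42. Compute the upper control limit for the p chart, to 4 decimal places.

p̄ = Σdᵢ / (k·n) = 499 / (14 × 500) = 0.07129
UCL = p̄ + 3·√(p̄(1−p̄)/n) = 0.07129 + 3 × √(0.07129×0.92871/500) = 0.07129 + 3 × 0.01151 = 0.10581

0.1058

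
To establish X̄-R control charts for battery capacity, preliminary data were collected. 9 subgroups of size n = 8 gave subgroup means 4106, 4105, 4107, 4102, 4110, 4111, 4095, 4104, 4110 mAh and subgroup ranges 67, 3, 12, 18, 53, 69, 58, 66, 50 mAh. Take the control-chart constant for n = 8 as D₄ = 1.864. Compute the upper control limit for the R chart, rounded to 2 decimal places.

R̄ = (67 + 3 + 12 + 18 + 53 + 69 + 58 + 66 + 50) / 9 = 396.0000 / 9 = 44.0000
UCL_R = D₄·R̄ = 1.864 × 44.0000 = 82.0160

82.02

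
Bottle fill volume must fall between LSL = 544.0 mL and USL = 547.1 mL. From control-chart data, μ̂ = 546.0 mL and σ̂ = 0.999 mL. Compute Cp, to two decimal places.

0.52

Cp = (USL − LSL) / (6σ̂) = (547.1 − 544.0) / (6 × 0.999) = 3.1000 / 5.9940 = 0.5172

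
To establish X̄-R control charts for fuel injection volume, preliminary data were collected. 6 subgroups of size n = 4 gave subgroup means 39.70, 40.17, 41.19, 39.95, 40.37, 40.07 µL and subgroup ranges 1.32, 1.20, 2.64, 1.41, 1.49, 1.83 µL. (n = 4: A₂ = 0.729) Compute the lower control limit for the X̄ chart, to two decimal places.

X̄̄ = (39.70 + 40.17 + 41.19 + 39.95 + 40.37 + 40.07) / 6 = 241.4500 / 6 = 40.2417
R̄ = (1.32 + 1.20 + 2.64 + 1.41 + 1.49 + 1.83) / 6 = 9.8900 / 6 = 1.6483
LCL = X̄̄ − A₂·R̄ = 40.2417 − 0.729 × 1.6483 = 39.0400

39.04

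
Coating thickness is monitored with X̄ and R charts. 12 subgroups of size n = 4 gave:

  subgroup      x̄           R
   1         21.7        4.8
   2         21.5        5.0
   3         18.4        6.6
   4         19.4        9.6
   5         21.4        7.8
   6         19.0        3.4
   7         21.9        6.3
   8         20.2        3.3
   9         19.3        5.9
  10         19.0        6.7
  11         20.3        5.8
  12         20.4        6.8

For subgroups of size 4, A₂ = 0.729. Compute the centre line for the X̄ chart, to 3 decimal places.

X̄̄ = (21.7 + 21.5 + 18.4 + 19.4 + 21.4 + 19.0 + 21.9 + 20.2 + 19.3 + 19.0 + 20.3 + 20.4) / 12 = 242.5000 / 12 = 20.2083
CL = X̄̄ = 20.2083

20.208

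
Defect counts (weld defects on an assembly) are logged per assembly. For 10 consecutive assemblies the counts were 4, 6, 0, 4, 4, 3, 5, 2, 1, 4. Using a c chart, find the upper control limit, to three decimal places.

8.750

c̄ = (4 + 6 + 0 + 4 + 4 + 3 + 5 + 2 + 1 + 4) / 10 = 33 / 10 = 3.3000
UCL = c̄ + 3√c̄ = 3.3000 + 3 × √3.3000 = 3.3000 + 3 × 1.8166 = 8.7498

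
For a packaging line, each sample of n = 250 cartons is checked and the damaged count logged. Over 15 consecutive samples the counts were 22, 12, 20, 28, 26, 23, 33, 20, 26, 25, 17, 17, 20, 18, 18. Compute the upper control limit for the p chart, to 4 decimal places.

p̄ = Σdᵢ / (k·n) = 325 / (15 × 250) = 0.08667
UCL = p̄ + 3·√(p̄(1−p̄)/n) = 0.08667 + 3 × √(0.08667×0.91333/250) = 0.08667 + 3 × 0.01779 = 0.14005

0.1400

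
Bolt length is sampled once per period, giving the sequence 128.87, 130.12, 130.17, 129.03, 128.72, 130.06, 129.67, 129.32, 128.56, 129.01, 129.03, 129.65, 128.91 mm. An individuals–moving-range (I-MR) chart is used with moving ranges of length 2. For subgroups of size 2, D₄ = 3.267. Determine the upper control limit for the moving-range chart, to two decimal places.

2.02

Moving ranges: 1.25, 0.05, 1.14, 0.31, 1.34, 0.39, 0.35, 0.76, 0.45, 0.02, 0.62, 0.74; M̄R̄ = 7.4200 / 12 = 0.6183
UCL_MR = D₄·M̄R̄ = 3.267 × 0.6183 = 2.0201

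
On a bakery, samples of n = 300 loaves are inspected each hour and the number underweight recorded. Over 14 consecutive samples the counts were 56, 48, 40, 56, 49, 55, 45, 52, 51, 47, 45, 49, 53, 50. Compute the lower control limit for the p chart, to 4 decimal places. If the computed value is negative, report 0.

p̄ = Σdᵢ / (k·n) = 696 / (14 × 300) = 0.16571
LCL = p̄ − 3·√(p̄(1−p̄)/n) = 0.16571 − 3 × 0.02147 = 0.10131

0.1013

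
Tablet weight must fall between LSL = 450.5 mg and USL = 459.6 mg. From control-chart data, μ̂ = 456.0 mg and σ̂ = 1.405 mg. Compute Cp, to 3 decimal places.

Cp = (USL − LSL) / (6σ̂) = (459.6 − 450.5) / (6 × 1.405) = 9.1000 / 8.4300 = 1.0795

1.079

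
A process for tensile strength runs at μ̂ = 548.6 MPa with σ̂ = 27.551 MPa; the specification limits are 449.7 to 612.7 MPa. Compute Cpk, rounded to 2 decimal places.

0.78

Cpu = (USL − μ̂) / (3σ̂) = (612.7 − 548.6) / (3 × 27.551) = 0.7755; Cpl = (μ̂ − LSL) / (3σ̂) = (548.6 − 449.7) / (3 × 27.551) = 1.1966; Cpk = min(Cpu, Cpl) = 0.7755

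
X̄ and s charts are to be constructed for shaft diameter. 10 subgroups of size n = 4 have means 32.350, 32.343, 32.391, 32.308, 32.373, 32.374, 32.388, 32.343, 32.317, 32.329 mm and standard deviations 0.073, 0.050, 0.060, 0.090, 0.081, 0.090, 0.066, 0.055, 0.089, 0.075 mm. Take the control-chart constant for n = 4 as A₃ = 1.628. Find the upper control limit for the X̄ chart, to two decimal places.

32.47

X̄̄ = (32.350 + 32.343 + 32.391 + 32.308 + 32.373 + 32.374 + 32.388 + 32.343 + 32.317 + 32.329) / 10 = 32.3516
s̄ = (0.073 + 0.050 + 0.060 + 0.090 + 0.081 + 0.090 + 0.066 + 0.055 + 0.089 + 0.075) / 10 = 0.0729
UCL = X̄̄ + A₃·s̄ = 32.3516 + 1.628 × 0.0729 = 32.4703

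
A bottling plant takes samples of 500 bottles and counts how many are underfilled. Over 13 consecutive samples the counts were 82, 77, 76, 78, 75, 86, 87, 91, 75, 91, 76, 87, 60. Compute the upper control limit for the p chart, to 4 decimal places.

0.2094

p̄ = Σdᵢ / (k·n) = 1041 / (13 × 500) = 0.16015
UCL = p̄ + 3·√(p̄(1−p̄)/n) = 0.16015 + 3 × √(0.16015×0.83985/500) = 0.16015 + 3 × 0.01640 = 0.20936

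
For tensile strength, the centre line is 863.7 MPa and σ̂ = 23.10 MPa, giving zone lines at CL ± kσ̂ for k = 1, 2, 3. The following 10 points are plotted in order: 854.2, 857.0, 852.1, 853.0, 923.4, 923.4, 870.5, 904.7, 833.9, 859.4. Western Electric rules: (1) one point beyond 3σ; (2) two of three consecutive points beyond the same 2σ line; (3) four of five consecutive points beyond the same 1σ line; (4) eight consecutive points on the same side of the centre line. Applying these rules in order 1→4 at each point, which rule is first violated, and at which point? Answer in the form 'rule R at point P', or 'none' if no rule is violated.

rule 2 at point 6

Zone of each point (C = within 1σ̂, B = 1σ̂–2σ̂, A = 2σ̂–3σ̂, * = beyond 3σ̂; sign = side of CL): 1:-C, 2:-C, 3:-C, 4:-C, 5:+A, 6:+A, 7:+C, 8:+B, 9:-B, 10:-C
Rule 2 (two of three consecutive points beyond the same 2σ limit) is satisfied at point 6.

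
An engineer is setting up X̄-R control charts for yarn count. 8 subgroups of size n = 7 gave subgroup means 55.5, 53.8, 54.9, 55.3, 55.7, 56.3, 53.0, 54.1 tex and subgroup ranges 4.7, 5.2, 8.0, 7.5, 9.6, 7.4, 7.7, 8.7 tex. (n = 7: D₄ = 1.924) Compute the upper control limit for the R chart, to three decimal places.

R̄ = (4.7 + 5.2 + 8.0 + 7.5 + 9.6 + 7.4 + 7.7 + 8.7) / 8 = 58.8000 / 8 = 7.3500
UCL_R = D₄·R̄ = 1.924 × 7.3500 = 14.1414

14.141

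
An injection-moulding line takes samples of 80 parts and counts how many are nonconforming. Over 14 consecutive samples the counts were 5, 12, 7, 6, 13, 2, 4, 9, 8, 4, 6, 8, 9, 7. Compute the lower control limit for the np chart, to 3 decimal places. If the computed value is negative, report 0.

p̄ = Σdᵢ / (k·n) = 100 / (14 × 80) = 0.08929
LCL = np̄ − 3·√(np̄(1−p̄)) = 7.1429 − 3 × 2.5505 = -0.5087 → 0 (negative, so LCL = 0)

0.000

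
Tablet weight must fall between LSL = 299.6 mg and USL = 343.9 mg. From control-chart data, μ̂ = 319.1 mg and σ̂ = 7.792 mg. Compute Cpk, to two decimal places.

Cpu = (USL − μ̂) / (3σ̂) = (343.9 − 319.1) / (3 × 7.792) = 1.0609; Cpl = (μ̂ − LSL) / (3σ̂) = (319.1 − 299.6) / (3 × 7.792) = 0.8342; Cpk = min(Cpu, Cpl) = 0.8342

0.83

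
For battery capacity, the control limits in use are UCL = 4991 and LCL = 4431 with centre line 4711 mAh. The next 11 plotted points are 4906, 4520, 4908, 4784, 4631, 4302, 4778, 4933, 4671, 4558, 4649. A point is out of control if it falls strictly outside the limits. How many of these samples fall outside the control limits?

Compare each point to [4431, 4991]: sample 6 = 4302 < LCL.

1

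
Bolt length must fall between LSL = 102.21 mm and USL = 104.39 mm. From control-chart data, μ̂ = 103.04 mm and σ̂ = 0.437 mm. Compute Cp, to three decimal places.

Cp = (USL − LSL) / (6σ̂) = (104.39 − 102.21) / (6 × 0.437) = 2.1800 / 2.6220 = 0.8314

0.831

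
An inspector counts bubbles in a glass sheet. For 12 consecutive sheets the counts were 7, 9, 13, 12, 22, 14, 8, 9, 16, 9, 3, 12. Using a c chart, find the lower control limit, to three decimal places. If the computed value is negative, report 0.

1.142

c̄ = (7 + 9 + 13 + 12 + 22 + 14 + 8 + 9 + 16 + 9 + 3 + 12) / 12 = 134 / 12 = 11.1667
LCL = c̄ − 3√c̄ = 11.1667 − 3 × 3.3417 = 1.1417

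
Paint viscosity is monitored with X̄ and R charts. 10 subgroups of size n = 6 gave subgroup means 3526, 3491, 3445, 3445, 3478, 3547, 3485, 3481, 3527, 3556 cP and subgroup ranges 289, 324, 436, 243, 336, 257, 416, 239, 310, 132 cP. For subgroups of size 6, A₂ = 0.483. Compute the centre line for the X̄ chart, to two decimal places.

3498.10

X̄̄ = (3526 + 3491 + 3445 + 3445 + 3478 + 3547 + 3485 + 3481 + 3527 + 3556) / 10 = 34981.0000 / 10 = 3498.1000
CL = X̄̄ = 3498.1000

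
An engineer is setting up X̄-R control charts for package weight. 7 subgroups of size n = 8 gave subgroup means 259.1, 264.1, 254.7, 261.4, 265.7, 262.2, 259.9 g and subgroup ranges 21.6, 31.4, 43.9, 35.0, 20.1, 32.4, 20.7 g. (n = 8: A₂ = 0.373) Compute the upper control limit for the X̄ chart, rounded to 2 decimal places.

271.94

X̄̄ = (259.1 + 264.1 + 254.7 + 261.4 + 265.7 + 262.2 + 259.9) / 7 = 1827.1000 / 7 = 261.0143
R̄ = (21.6 + 31.4 + 43.9 + 35.0 + 20.1 + 32.4 + 20.7) / 7 = 205.1000 / 7 = 29.3000
UCL = X̄̄ + A₂·R̄ = 261.0143 + 0.373 × 29.3000 = 271.9432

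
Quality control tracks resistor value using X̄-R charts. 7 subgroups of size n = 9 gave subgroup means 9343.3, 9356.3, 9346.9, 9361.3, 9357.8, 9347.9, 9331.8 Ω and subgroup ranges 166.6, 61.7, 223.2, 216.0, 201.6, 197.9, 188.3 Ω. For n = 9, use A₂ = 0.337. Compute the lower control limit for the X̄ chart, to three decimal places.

X̄̄ = (9343.3 + 9356.3 + 9346.9 + 9361.3 + 9357.8 + 9347.9 + 9331.8) / 7 = 65445.3000 / 7 = 9349.3286
R̄ = (166.6 + 61.7 + 223.2 + 216.0 + 201.6 + 197.9 + 188.3) / 7 = 1255.3000 / 7 = 179.3286
LCL = X̄̄ − A₂·R̄ = 9349.3286 − 0.337 × 179.3286 = 9288.8948

9288.895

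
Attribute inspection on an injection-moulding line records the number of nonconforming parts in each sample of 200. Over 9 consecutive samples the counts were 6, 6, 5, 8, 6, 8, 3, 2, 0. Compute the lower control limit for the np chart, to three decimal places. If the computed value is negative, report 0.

0.000

p̄ = Σdᵢ / (k·n) = 44 / (9 × 200) = 0.02444
LCL = np̄ − 3·√(np̄(1−p̄)) = 4.8889 − 3 × 2.1839 = -1.6628 → 0 (negative, so LCL = 0)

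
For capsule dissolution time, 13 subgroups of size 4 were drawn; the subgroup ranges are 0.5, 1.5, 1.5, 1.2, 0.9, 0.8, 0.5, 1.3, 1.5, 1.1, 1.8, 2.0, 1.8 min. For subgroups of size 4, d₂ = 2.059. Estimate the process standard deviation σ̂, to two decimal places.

0.61

R̄ = (0.5 + 1.5 + 1.5 + 1.2 + 0.9 + 0.8 + 0.5 + 1.3 + 1.5 + 1.1 + 1.8 + 2.0 + 1.8) / 13 = 1.2615
σ̂ = R̄ / d₂ = 1.2615 / 2.059 = 0.6127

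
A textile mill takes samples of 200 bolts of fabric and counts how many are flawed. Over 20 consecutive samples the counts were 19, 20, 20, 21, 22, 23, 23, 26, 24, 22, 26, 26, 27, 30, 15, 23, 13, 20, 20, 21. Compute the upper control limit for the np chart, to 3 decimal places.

p̄ = Σdᵢ / (k·n) = 441 / (20 × 200) = 0.11025
UCL = np̄ + 3·√(np̄(1−p̄)) = 22.0500 + 3 × √(22.0500×0.88975) = 22.0500 + 3 × 4.4293 = 35.3380

35.338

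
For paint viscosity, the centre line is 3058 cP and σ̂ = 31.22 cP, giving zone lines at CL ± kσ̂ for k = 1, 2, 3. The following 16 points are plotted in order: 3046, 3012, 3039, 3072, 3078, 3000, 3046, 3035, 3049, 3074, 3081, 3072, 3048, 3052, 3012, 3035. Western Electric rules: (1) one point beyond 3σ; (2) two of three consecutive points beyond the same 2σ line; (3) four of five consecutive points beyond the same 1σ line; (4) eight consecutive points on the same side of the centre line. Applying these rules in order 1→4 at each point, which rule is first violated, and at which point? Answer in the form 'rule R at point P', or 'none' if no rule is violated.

Zone of each point (C = within 1σ̂, B = 1σ̂–2σ̂, A = 2σ̂–3σ̂, * = beyond 3σ̂; sign = side of CL): 1:-C, 2:-B, 3:-C, 4:+C, 5:+C, 6:-B, 7:-C, 8:-C, 9:-C, 10:+C, 11:+C, 12:+C, 13:-C, 14:-C, 15:-B, 16:-C
No rule fires across all 16 points.

none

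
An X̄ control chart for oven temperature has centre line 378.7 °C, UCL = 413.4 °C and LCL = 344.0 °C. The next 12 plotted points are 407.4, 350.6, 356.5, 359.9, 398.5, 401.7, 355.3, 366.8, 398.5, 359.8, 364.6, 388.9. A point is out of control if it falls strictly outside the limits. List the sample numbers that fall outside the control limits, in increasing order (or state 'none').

All 12 points lie within [344.0, 413.4].

none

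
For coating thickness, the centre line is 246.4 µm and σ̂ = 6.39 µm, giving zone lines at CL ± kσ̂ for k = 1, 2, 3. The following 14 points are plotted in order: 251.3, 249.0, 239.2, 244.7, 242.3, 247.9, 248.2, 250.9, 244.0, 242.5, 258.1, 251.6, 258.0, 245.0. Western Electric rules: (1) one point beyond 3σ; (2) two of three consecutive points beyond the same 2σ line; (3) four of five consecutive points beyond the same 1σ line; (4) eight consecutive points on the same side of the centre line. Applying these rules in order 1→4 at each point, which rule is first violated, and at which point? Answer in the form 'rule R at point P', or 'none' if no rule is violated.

none

Zone of each point (C = within 1σ̂, B = 1σ̂–2σ̂, A = 2σ̂–3σ̂, * = beyond 3σ̂; sign = side of CL): 1:+C, 2:+C, 3:-B, 4:-C, 5:-C, 6:+C, 7:+C, 8:+C, 9:-C, 10:-C, 11:+B, 12:+C, 13:+B, 14:-C
No rule fires across all 14 points.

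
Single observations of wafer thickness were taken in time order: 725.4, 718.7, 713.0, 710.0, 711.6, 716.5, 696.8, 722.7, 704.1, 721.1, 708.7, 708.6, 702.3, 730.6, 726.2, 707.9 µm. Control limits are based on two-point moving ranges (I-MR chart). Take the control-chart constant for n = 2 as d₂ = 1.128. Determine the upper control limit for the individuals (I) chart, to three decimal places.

X̄ = (725.4 + 718.7 + 713.0 + 710.0 + 711.6 + 716.5 + 696.8 + 722.7 + 704.1 + 721.1 + 708.7 + 708.6 + 702.3 + 730.6 + 726.2 + 707.9) / 16 = 714.0125
Moving ranges: 6.7, 5.7, 3.0, 1.6, 4.9, 19.7, 25.9, 18.6, 17.0, 12.4, 0.1, 6.3, 28.3, 4.4, 18.3; M̄R̄ = 172.9000 / 15 = 11.5267
UCL = X̄ + 3·M̄R̄/d₂ = 714.0125 + 3 × 11.5267 / 1.128 = 744.6685

744.669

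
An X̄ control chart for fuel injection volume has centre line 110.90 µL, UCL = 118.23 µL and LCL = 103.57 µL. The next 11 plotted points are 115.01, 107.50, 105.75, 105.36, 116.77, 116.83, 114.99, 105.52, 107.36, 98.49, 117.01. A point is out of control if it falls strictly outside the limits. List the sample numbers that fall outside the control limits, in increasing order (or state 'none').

10

Compare each point to [103.57, 118.23]: sample 10 = 98.49 < LCL.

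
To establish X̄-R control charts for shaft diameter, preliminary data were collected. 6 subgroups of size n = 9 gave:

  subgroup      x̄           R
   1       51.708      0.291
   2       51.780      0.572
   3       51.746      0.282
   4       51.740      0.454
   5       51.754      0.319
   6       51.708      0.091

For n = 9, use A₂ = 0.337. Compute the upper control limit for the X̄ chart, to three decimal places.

X̄̄ = (51.708 + 51.780 + 51.746 + 51.740 + 51.754 + 51.708) / 6 = 310.4360 / 6 = 51.7393
R̄ = (0.291 + 0.572 + 0.282 + 0.454 + 0.319 + 0.091) / 6 = 2.0090 / 6 = 0.3348
UCL = X̄̄ + A₂·R̄ = 51.7393 + 0.337 × 0.3348 = 51.8522

51.852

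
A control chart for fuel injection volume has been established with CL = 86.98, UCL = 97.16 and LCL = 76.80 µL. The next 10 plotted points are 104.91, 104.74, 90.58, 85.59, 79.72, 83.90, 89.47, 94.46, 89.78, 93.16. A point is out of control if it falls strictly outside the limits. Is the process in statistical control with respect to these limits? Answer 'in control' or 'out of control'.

Compare each point to [76.80, 97.16]: sample 1 = 104.91 > UCL; sample 2 = 104.74 > UCL.

out of control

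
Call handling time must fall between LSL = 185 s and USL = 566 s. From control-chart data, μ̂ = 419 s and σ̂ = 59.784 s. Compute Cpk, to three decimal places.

Cpu = (USL − μ̂) / (3σ̂) = (566 − 419) / (3 × 59.784) = 0.8196; Cpl = (μ̂ − LSL) / (3σ̂) = (419 − 185) / (3 × 59.784) = 1.3047; Cpk = min(Cpu, Cpl) = 0.8196

0.820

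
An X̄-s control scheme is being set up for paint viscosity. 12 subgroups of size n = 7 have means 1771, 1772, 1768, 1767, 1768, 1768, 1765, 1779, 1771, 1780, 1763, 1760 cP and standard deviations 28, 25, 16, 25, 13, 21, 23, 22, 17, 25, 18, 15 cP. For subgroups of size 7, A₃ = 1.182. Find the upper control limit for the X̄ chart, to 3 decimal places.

1793.761

X̄̄ = (1771 + 1772 + 1768 + 1767 + 1768 + 1768 + 1765 + 1779 + 1771 + 1780 + 1763 + 1760) / 12 = 1769.3333
s̄ = (28 + 25 + 16 + 25 + 13 + 21 + 23 + 22 + 17 + 25 + 18 + 15) / 12 = 20.6667
UCL = X̄̄ + A₃·s̄ = 1769.3333 + 1.182 × 20.6667 = 1793.7613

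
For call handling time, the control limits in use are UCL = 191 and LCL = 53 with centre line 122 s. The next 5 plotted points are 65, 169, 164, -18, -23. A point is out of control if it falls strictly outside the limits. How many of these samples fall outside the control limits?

2

Compare each point to [53, 191]: sample 4 = -18 < LCL; sample 5 = -23 < LCL.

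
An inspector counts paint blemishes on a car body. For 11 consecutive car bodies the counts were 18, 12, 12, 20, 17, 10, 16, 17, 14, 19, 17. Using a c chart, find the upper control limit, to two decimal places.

27.50

c̄ = (18 + 12 + 12 + 20 + 17 + 10 + 16 + 17 + 14 + 19 + 17) / 11 = 172 / 11 = 15.6364
UCL = c̄ + 3√c̄ = 15.6364 + 3 × √15.6364 = 15.6364 + 3 × 3.9543 = 27.4992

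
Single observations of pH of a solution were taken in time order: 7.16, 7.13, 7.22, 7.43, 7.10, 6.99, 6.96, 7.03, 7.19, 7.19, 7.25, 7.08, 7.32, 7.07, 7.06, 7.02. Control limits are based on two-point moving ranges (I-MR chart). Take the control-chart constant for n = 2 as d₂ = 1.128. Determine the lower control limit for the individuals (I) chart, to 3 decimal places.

6.818

X̄ = (7.16 + 7.13 + 7.22 + 7.43 + 7.10 + 6.99 + 6.96 + 7.03 + 7.19 + 7.19 + 7.25 + 7.08 + 7.32 + 7.07 + 7.06 + 7.02) / 16 = 7.1375
Moving ranges: 0.03, 0.09, 0.21, 0.33, 0.11, 0.03, 0.07, 0.16, 0.00, 0.06, 0.17, 0.24, 0.25, 0.01, 0.04; M̄R̄ = 1.8000 / 15 = 0.1200
LCL = X̄ − 3·M̄R̄/d₂ = 7.1375 − 3 × 0.1200 / 1.128 = 6.8184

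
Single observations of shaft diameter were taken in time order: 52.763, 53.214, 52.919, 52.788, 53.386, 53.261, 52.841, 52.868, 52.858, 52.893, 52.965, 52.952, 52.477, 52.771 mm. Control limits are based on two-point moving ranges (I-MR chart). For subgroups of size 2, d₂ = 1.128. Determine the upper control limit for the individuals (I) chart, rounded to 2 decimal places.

X̄ = (52.763 + 53.214 + 52.919 + 52.788 + 53.386 + 53.261 + 52.841 + 52.868 + 52.858 + 52.893 + 52.965 + 52.952 + 52.477 + 52.771) / 14 = 52.9254
Moving ranges: 0.451, 0.295, 0.131, 0.598, 0.125, 0.420, 0.027, 0.010, 0.035, 0.072, 0.013, 0.475, 0.294; M̄R̄ = 2.9460 / 13 = 0.2266
UCL = X̄ + 3·M̄R̄/d₂ = 52.9254 + 3 × 0.2266 / 1.128 = 53.5281

53.53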